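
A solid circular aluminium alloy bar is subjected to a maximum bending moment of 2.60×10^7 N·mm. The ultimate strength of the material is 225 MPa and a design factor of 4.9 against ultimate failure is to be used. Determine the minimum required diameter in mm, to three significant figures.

σ_allow = 225/4.9 = 45.92 MPa.
For a solid circular section σ = 32M/(πd³), so d³ = 32M/(π σ_allow) = 32×2.6000×10^7/(π×45.92) = 5.767×10^6 mm³.
d = 179.3 mm.

d = 179 mm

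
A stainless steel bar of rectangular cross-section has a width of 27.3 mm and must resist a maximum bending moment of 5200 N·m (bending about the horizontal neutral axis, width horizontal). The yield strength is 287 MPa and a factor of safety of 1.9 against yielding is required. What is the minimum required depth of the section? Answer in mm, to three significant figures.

h = 87.0 mm

σ_allow = 287/1.9 = 151.1 MPa.
For a rectangular section σ = 6M/(bh²), so h² = 6M/(b σ_allow) = 6×5200000/(27.3×151.1) = 7566 mm².
h = 86.98 mm.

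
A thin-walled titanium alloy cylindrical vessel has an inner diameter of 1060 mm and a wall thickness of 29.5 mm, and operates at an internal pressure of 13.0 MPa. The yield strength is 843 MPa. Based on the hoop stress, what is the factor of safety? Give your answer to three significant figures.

n = 3.61

σ_h = pD/(2t) = 13.0×1060/(2×29.5) = 233.6 MPa.
n = 843/233.6 = 3.609.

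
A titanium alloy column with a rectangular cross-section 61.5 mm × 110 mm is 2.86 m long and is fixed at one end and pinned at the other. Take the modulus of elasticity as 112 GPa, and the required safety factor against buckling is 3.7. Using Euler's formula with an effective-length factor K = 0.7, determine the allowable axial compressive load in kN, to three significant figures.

Buckling occurs about the weak axis: I_min = h·b³/12 = 110×61.5³/12 = 2.132×10^6 mm⁴ (b = 61.5 mm is the smaller dimension).
Effective length L_e = KL = 0.7×2.86 m = 2002 mm.
Euler critical load P_cr = π²EI/L_e² = π²×112000×2.132×10^6/2002² = 588100 N.
P_allow = P_cr/n = 588100/3.7 = 158900 N.

P_allow = 159 kN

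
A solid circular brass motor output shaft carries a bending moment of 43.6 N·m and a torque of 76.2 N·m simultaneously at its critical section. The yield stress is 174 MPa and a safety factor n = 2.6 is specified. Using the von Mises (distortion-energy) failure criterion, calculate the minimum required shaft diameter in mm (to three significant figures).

σ_allow = σ_y/n = 174/2.6 = 66.92 MPa.
For a solid shaft σ_b = 32M/(πd³) and τ = 16T/(πd³), so the von Mises stress is σ' = (16/πd³)·√(4M²+3T²).
√(4M²+3T²) = √(4×(43600)² + 3×(76200)²) = 158200 N·mm.
d³ = 16×158200/(π×66.92) = 12040 mm³.
d = 22.92 mm.

d = 22.9 mm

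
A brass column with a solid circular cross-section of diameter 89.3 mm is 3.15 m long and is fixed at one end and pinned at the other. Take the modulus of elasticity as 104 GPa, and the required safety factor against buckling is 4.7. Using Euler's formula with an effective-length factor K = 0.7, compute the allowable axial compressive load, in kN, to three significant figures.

P_allow = 140 kN

I = πd⁴/64 = π×89.3⁴/64 = 3.122×10^6 mm⁴.
Effective length L_e = KL = 0.7×3.15 m = 2205 mm.
Euler critical load P_cr = π²EI/L_e² = π²×104000×3.122×10^6/2205² = 659000 N.
P_allow = P_cr/n = 659000/4.7 = 140200 N.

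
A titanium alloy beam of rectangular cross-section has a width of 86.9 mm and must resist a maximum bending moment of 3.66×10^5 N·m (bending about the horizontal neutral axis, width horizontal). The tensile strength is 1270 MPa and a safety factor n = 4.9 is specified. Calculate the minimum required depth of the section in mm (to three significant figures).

h = 312 mm

σ_allow = 1270/4.9 = 259.2 MPa.
For a rectangular section σ = 6M/(bh²), so h² = 6M/(b σ_allow) = 6×3.6600×10^8/(86.9×259.2) = 97500 mm².
h = 312.3 mm.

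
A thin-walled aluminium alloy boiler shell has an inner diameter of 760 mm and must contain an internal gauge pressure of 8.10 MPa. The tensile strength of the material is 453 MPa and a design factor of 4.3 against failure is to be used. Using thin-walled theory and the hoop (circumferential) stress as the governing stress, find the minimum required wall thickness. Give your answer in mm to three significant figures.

t = 29.2 mm

σ_allow = 453/4.3 = 105.3 MPa.
Hoop stress σ_h = pD/(2t), so t = pD/(2σ_allow) = 8.10×760/(2×105.3) = 29.22 mm.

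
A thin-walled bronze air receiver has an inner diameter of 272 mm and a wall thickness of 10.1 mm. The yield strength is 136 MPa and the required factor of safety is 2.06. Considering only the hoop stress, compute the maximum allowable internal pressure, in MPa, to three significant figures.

p_allow = 4.90 MPa

σ_allow = 136/2.06 = 66.02 MPa.
σ_h = pD/(2t) → p_allow = 2σ_allow t/D = 2×66.02×10.1/272 = 4.903 MPa.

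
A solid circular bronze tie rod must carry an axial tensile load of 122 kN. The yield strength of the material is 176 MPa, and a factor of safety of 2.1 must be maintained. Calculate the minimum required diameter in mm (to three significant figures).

Allowable stress σ_allow = 176/2.1 = 83.81 MPa.
Required area A = F/σ_allow = 122000/83.81 = 1456 mm².
A = πd²/4 → d = √(4A/π) = 43.05 mm.

d = 43.1 mm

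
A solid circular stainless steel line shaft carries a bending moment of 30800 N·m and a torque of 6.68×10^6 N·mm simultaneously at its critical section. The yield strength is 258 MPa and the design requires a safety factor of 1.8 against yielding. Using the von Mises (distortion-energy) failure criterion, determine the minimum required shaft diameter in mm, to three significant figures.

d = 131 mm

σ_allow = σ_y/n = 258/1.8 = 143.3 MPa.
For a solid shaft σ_b = 32M/(πd³) and τ = 16T/(πd³), so the von Mises stress is σ' = (16/πd³)·√(4M²+3T²).
√(4M²+3T²) = √(4×(3.080×10^7)² + 3×(6.680×10^6)²) = 6.268×10^7 N·mm.
d³ = 16×6.268×10^7/(π×143.3) = 2.227×10^6 mm³.
d = 130.6 mm.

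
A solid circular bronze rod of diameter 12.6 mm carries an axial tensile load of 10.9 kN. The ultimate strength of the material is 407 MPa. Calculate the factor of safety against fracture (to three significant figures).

A = πd²/4 = 124.7 mm².
σ = F/A = 10900/124.7 = 87.42 MPa.
n = 407/87.42 = 4.656.

n = 4.66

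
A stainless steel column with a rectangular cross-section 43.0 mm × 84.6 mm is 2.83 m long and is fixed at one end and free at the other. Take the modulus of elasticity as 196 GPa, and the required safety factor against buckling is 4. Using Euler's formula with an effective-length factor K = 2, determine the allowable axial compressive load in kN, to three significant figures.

Buckling occurs about the weak axis: I_min = h·b³/12 = 84.6×43.0³/12 = 560500 mm⁴ (b = 43.0 mm is the smaller dimension).
Effective length L_e = KL = 2×2.83 m = 5660 mm.
Euler critical load P_cr = π²EI/L_e² = π²×196000×560500/5660² = 33850 N.
P_allow = P_cr/n = 33850/4 = 8462 N.

P_allow = 8.46 kN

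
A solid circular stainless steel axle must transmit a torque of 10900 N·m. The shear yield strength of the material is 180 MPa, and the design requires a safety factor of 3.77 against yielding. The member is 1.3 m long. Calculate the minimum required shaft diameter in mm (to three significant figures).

d = 105 mm

Allowable shear stress τ_allow = 180/3.77 = 47.75 MPa.
For a solid shaft τ = 16T/(πd³), so d³ = 16T/(π τ_allow) = 16×1.0900×10^7/(π×47.75) = 1.163×10^6 mm³.
d = (1.163×10^6)^(1/3) = 105.2 mm.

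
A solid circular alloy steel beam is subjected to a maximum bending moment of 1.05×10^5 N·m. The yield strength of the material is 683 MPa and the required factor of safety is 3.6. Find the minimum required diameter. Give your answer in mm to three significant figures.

σ_allow = 683/3.6 = 189.7 MPa.
For a solid circular section σ = 32M/(πd³), so d³ = 32M/(π σ_allow) = 32×1.0500×10^8/(π×189.7) = 5.637×10^6 mm³.
d = 178.0 mm.

d = 178 mm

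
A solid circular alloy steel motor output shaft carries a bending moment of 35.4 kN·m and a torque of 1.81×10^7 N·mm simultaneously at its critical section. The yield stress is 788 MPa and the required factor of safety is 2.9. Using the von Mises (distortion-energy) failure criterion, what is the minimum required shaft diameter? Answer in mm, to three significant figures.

σ_allow = σ_y/n = 788/2.9 = 271.7 MPa.
For a solid shaft σ_b = 32M/(πd³) and τ = 16T/(πd³), so the von Mises stress is σ' = (16/πd³)·√(4M²+3T²).
√(4M²+3T²) = √(4×(3.540×10^7)² + 3×(1.810×10^7)²) = 7.743×10^7 N·mm.
d³ = 16×7.743×10^7/(π×271.7) = 1.451×10^6 mm³.
d = 113.2 mm.

d = 113 mm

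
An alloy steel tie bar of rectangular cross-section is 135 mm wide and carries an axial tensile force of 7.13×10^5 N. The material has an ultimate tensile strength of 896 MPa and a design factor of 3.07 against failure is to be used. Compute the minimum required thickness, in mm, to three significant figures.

σ_allow = 896/3.07 = 291.9 MPa.
Required area A = F/σ_allow = 713000/291.9 = 2443 mm².
t = A/w = 2443/135 = 18.10 mm.

t = 18.1 mm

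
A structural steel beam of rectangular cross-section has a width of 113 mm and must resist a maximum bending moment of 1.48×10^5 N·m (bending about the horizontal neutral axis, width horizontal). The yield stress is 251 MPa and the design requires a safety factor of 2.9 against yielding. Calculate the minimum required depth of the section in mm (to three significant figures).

h = 301 mm

σ_allow = 251/2.9 = 86.55 MPa.
For a rectangular section σ = 6M/(bh²), so h² = 6M/(b σ_allow) = 6×1.4800×10^8/(113×86.55) = 90790 mm².
h = 301.3 mm.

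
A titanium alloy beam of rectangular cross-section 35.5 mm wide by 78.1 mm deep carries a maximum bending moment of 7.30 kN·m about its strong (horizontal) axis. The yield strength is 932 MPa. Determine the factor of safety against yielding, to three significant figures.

Section modulus S = bh²/6 = 35.5×78.1²/6 = 36090 mm³.
σ = M/S = 7300000/36090 = 202.3 MPa.
n = 932/202.3 = 4.608.

n = 4.61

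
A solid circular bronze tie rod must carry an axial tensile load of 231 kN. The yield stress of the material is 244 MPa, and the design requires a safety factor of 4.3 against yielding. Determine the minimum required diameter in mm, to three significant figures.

Allowable stress σ_allow = 244/4.3 = 56.74 MPa.
Required area A = F/σ_allow = 231000/56.74 = 4071 mm².
A = πd²/4 → d = √(4A/π) = 71.99 mm.

d = 72.0 mm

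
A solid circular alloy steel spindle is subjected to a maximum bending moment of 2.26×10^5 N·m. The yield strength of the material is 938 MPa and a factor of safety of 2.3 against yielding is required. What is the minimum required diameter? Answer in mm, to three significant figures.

σ_allow = 938/2.3 = 407.8 MPa.
For a solid circular section σ = 32M/(πd³), so d³ = 32M/(π σ_allow) = 32×2.2600×10^8/(π×407.8) = 5.645×10^6 mm³.
d = 178.1 mm.

d = 178 mm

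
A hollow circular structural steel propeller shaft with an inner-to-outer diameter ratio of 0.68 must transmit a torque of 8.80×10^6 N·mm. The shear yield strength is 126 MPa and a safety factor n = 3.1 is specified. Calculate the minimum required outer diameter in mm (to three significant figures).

τ_allow = 126/3.1 = 40.65 MPa.
For a hollow shaft τ = 16T/[πd_o³(1−k⁴)] with k = 0.68, so 1−k⁴ = 0.7862.
d_o³ = 16T/[π τ_allow (1−k⁴)] = 16×8800000/(π×40.65×0.7862) = 1.403×10^6 mm³.
d_o = 111.9 mm.

d_o = 112 mm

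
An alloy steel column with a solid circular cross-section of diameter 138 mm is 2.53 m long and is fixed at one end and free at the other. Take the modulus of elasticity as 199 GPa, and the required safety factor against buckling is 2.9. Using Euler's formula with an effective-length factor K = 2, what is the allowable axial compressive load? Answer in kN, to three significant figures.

P_allow = 471 kN

I = πd⁴/64 = π×138⁴/64 = 1.780×10^7 mm⁴.
Effective length L_e = KL = 2×2.53 m = 5060 mm.
Euler critical load P_cr = π²EI/L_e² = π²×199000×1.780×10^7/5060² = 1.366×10^6 N.
P_allow = P_cr/n = 1.366×10^6/2.9 = 470900 N.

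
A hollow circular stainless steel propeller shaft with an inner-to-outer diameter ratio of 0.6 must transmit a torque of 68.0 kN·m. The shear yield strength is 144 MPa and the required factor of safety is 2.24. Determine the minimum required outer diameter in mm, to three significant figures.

d_o = 184 mm

τ_allow = 144/2.24 = 64.29 MPa.
For a hollow shaft τ = 16T/[πd_o³(1−k⁴)] with k = 0.6, so 1−k⁴ = 0.8704.
d_o³ = 16T/[π τ_allow (1−k⁴)] = 16×6.8000×10^7/(π×64.29×0.8704) = 6.189×10^6 mm³.
d_o = 183.6 mm.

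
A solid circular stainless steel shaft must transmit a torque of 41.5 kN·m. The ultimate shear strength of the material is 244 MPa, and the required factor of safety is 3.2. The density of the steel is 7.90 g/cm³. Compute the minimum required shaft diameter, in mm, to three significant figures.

d = 140 mm

Allowable shear stress τ_allow = 244/3.2 = 76.25 MPa.
For a solid shaft τ = 16T/(πd³), so d³ = 16T/(π τ_allow) = 16×4.1500×10^7/(π×76.25) = 2.772×10^6 mm³.
d = (2.772×10^6)^(1/3) = 140.5 mm.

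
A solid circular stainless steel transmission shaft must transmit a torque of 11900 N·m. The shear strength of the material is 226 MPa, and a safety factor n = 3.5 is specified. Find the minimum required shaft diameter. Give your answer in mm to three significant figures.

Allowable shear stress τ_allow = 226/3.5 = 64.57 MPa.
For a solid shaft τ = 16T/(πd³), so d³ = 16T/(π τ_allow) = 16×1.1900×10^7/(π×64.57) = 938600 mm³.
d = (938600)^(1/3) = 97.91 mm.

d = 97.9 mm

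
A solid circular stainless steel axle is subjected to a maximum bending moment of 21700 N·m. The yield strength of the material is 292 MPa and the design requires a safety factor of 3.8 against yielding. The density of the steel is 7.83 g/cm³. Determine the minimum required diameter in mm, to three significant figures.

σ_allow = 292/3.8 = 76.84 MPa.
For a solid circular section σ = 32M/(πd³), so d³ = 32M/(π σ_allow) = 32×2.1700×10^7/(π×76.84) = 2.876×10^6 mm³.
d = 142.2 mm.

d = 142 mm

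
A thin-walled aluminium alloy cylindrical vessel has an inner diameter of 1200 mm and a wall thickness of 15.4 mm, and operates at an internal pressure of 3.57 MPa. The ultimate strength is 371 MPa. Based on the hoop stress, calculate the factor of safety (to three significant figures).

n = 2.67

σ_h = pD/(2t) = 3.57×1200/(2×15.4) = 139.1 MPa.
n = 371/139.1 = 2.667.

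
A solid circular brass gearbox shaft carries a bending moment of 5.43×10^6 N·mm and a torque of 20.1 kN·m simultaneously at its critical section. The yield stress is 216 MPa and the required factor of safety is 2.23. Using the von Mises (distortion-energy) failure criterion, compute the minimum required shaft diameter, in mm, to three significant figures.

d = 124 mm

σ_allow = σ_y/n = 216/2.23 = 96.86 MPa.
For a solid shaft σ_b = 32M/(πd³) and τ = 16T/(πd³), so the von Mises stress is σ' = (16/πd³)·√(4M²+3T²).
√(4M²+3T²) = √(4×(5.430×10^6)² + 3×(2.010×10^7)²) = 3.647×10^7 N·mm.
d³ = 16×3.647×10^7/(π×96.86) = 1.918×10^6 mm³.
d = 124.2 mm.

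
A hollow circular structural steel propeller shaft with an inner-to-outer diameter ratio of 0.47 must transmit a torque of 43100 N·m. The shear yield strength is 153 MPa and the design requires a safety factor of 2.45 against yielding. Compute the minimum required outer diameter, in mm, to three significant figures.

τ_allow = 153/2.45 = 62.45 MPa.
For a hollow shaft τ = 16T/[πd_o³(1−k⁴)] with k = 0.47, so 1−k⁴ = 0.9512.
d_o³ = 16T/[π τ_allow (1−k⁴)] = 16×4.3100×10^7/(π×62.45×0.9512) = 3.695×10^6 mm³.
d_o = 154.6 mm.

d_o = 155 mm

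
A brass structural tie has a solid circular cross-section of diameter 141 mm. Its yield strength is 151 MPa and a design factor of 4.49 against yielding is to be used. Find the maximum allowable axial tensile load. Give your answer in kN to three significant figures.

σ_allow = 151/4.49 = 33.63 MPa.
A = πd²/4 = π×141²/4 = 15610 mm².
F_allow = σ_allow × A = 33.63×15610 = 525100 N.

F_allow = 525 kN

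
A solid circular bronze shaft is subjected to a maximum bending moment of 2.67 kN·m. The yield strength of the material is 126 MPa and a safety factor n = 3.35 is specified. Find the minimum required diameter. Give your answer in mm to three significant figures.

σ_allow = 126/3.35 = 37.61 MPa.
For a solid circular section σ = 32M/(πd³), so d³ = 32M/(π σ_allow) = 32×2670000/(π×37.61) = 723100 mm³.
d = 89.76 mm.

d = 89.8 mm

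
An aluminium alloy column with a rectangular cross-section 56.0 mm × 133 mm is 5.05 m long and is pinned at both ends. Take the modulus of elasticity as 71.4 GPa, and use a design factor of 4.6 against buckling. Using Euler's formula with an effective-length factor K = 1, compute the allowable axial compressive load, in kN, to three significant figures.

P_allow = 11.7 kN

Buckling occurs about the weak axis: I_min = h·b³/12 = 133×56.0³/12 = 1.946×10^6 mm⁴ (b = 56.0 mm is the smaller dimension).
Effective length L_e = KL = 1×5.05 m = 5050 mm.
Euler critical load P_cr = π²EI/L_e² = π²×71400×1.946×10^6/5050² = 53780 N.
P_allow = P_cr/n = 53780/4.6 = 11690 N.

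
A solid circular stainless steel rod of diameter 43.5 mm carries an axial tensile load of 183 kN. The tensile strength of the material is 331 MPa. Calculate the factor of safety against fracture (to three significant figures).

A = πd²/4 = 1486 mm².
σ = F/A = 183000/1486 = 123.1 MPa.
n = 331/123.1 = 2.688.

n = 2.69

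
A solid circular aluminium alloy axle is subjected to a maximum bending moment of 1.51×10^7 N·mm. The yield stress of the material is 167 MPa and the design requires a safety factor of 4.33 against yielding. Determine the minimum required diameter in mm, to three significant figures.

d = 159 mm

σ_allow = 167/4.33 = 38.57 MPa.
For a solid circular section σ = 32M/(πd³), so d³ = 32M/(π σ_allow) = 32×1.5100×10^7/(π×38.57) = 3.988×10^6 mm³.
d = 158.6 mm.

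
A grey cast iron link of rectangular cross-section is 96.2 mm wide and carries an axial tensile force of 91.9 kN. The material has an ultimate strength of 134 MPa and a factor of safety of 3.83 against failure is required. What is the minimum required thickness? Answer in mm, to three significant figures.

t = 27.3 mm

σ_allow = 134/3.83 = 34.99 MPa.
Required area A = F/σ_allow = 91900/34.99 = 2627 mm².
t = A/w = 2627/96.2 = 27.30 mm.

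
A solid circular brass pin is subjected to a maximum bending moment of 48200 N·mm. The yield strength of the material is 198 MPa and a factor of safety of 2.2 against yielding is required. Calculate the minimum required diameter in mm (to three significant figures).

σ_allow = 198/2.2 = 90.00 MPa.
For a solid circular section σ = 32M/(πd³), so d³ = 32M/(π σ_allow) = 32×48200/(π×90.00) = 5455 mm³.
d = 17.60 mm.

d = 17.6 mm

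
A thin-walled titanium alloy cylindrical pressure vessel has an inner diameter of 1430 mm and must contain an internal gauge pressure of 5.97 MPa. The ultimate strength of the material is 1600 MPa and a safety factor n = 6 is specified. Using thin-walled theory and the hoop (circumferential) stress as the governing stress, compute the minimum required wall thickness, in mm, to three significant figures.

t = 16.0 mm

σ_allow = 1600/6 = 266.7 MPa.
Hoop stress σ_h = pD/(2t), so t = pD/(2σ_allow) = 5.97×1430/(2×266.7) = 16.01 mm.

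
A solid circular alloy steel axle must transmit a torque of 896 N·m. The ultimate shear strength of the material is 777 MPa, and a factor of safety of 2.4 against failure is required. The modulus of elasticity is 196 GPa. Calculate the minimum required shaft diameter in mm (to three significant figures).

Allowable shear stress τ_allow = 777/2.4 = 323.8 MPa.
For a solid shaft τ = 16T/(πd³), so d³ = 16T/(π τ_allow) = 16×896000/(π×323.8) = 14100 mm³.
d = (14100)^(1/3) = 24.16 mm.

d = 24.2 mm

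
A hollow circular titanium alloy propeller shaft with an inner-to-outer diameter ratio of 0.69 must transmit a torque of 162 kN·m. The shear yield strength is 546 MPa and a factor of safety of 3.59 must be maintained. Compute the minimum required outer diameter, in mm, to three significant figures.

d_o = 191 mm

τ_allow = 546/3.59 = 152.1 MPa.
For a hollow shaft τ = 16T/[πd_o³(1−k⁴)] with k = 0.69, so 1−k⁴ = 0.7733.
d_o³ = 16T/[π τ_allow (1−k⁴)] = 16×1.6200×10^8/(π×152.1×0.7733) = 7.015×10^6 mm³.
d_o = 191.4 mm.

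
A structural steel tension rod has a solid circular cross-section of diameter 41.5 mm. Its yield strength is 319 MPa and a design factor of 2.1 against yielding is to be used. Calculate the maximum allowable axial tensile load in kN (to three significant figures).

σ_allow = 319/2.1 = 151.9 MPa.
A = πd²/4 = π×41.5²/4 = 1353 mm².
F_allow = σ_allow × A = 151.9×1353 = 205500 N.

F_allow = 205 kN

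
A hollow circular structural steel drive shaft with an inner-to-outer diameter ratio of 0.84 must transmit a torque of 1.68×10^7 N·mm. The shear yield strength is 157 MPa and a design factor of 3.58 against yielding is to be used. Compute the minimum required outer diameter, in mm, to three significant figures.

τ_allow = 157/3.58 = 43.85 MPa.
For a hollow shaft τ = 16T/[πd_o³(1−k⁴)] with k = 0.84, so 1−k⁴ = 0.5021.
d_o³ = 16T/[π τ_allow (1−k⁴)] = 16×1.6800×10^7/(π×43.85×0.5021) = 3.886×10^6 mm³.
d_o = 157.2 mm.

d_o = 157 mm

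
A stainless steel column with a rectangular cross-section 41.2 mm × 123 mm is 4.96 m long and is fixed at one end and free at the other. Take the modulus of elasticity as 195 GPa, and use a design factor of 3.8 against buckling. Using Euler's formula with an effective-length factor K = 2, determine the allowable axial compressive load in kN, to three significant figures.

P_allow = 3.69 kN

Buckling occurs about the weak axis: I_min = h·b³/12 = 123×41.2³/12 = 716800 mm⁴ (b = 41.2 mm is the smaller dimension).
Effective length L_e = KL = 2×4.96 m = 9920 mm.
Euler critical load P_cr = π²EI/L_e² = π²×195000×716800/9920² = 14020 N.
P_allow = P_cr/n = 14020/3.8 = 3689 N.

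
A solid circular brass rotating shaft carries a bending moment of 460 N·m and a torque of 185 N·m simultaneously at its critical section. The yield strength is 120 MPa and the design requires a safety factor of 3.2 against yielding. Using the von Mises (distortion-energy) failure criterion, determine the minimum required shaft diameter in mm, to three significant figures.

σ_allow = σ_y/n = 120/3.2 = 37.50 MPa.
For a solid shaft σ_b = 32M/(πd³) and τ = 16T/(πd³), so the von Mises stress is σ' = (16/πd³)·√(4M²+3T²).
√(4M²+3T²) = √(4×(460000)² + 3×(185000)²) = 974200 N·mm.
d³ = 16×974200/(π×37.50) = 132300 mm³.
d = 50.96 mm.

d = 51.0 mm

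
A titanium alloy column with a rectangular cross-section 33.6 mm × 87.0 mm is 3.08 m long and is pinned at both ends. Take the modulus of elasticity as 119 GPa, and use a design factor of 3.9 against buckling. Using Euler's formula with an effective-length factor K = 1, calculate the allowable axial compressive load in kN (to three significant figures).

P_allow = 8.73 kN

Buckling occurs about the weak axis: I_min = h·b³/12 = 87.0×33.6³/12 = 275000 mm⁴ (b = 33.6 mm is the smaller dimension).
Effective length L_e = KL = 1×3.08 m = 3080 mm.
Euler critical load P_cr = π²EI/L_e² = π²×119000×275000/3080² = 34050 N.
P_allow = P_cr/n = 34050/3.9 = 8730 N.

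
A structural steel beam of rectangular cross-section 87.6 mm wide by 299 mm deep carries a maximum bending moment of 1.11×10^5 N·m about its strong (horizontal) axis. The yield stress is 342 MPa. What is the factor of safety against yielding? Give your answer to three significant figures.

n = 4.02

Section modulus S = bh²/6 = 87.6×299²/6 = 1.305×10^6 mm³.
σ = M/S = 1.1100×10^8/1.305×10^6 = 85.04 MPa.
n = 342/85.04 = 4.022.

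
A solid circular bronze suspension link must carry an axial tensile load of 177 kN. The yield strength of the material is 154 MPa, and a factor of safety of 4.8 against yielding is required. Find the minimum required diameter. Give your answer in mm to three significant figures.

d = 83.8 mm

Allowable stress σ_allow = 154/4.8 = 32.08 MPa.
Required area A = F/σ_allow = 177000/32.08 = 5517 mm².
A = πd²/4 → d = √(4A/π) = 83.81 mm.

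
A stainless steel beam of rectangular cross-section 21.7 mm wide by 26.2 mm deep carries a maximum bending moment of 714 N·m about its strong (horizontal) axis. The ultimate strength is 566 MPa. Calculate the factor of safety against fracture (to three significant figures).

Section modulus S = bh²/6 = 21.7×26.2²/6 = 2483 mm³.
σ = M/S = 714000/2483 = 287.6 MPa.
n = 566/287.6 = 1.968.

n = 1.97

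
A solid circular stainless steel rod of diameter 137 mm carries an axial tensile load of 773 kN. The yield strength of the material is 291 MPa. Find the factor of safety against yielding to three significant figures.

A = πd²/4 = 14740 mm².
σ = F/A = 773000/14740 = 52.44 MPa.
n = 291/52.44 = 5.549.

n = 5.55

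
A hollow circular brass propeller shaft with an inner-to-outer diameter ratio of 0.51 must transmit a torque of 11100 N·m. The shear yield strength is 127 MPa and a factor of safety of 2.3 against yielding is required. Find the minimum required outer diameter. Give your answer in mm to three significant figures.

τ_allow = 127/2.3 = 55.22 MPa.
For a hollow shaft τ = 16T/[πd_o³(1−k⁴)] with k = 0.51, so 1−k⁴ = 0.9323.
d_o³ = 16T/[π τ_allow (1−k⁴)] = 16×1.1100×10^7/(π×55.22×0.9323) = 1.098×10^6 mm³.
d_o = 103.2 mm.

d_o = 103 mm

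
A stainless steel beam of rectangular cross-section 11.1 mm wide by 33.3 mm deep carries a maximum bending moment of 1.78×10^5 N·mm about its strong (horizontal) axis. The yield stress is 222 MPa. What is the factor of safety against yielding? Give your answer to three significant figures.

Section modulus S = bh²/6 = 11.1×33.3²/6 = 2051 mm³.
σ = M/S = 178000/2051 = 86.77 MPa.
n = 222/86.77 = 2.559.

n = 2.56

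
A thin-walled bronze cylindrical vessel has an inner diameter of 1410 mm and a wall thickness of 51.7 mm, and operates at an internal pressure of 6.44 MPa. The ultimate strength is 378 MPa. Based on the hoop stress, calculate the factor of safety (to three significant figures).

n = 4.30

σ_h = pD/(2t) = 6.44×1410/(2×51.7) = 87.82 MPa.
n = 378/87.82 = 4.304.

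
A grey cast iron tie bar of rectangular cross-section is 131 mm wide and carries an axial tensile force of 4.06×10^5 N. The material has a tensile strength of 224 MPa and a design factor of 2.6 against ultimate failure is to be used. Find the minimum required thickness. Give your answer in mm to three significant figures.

σ_allow = 224/2.6 = 86.15 MPa.
Required area A = F/σ_allow = 406000/86.15 = 4712 mm².
t = A/w = 4712/131 = 35.97 mm.

t = 36.0 mm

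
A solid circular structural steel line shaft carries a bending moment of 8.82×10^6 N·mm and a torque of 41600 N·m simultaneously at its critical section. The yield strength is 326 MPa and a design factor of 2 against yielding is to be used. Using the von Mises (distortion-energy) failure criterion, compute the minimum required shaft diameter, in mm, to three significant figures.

d = 132 mm

σ_allow = σ_y/n = 326/2 = 163.0 MPa.
For a solid shaft σ_b = 32M/(πd³) and τ = 16T/(πd³), so the von Mises stress is σ' = (16/πd³)·√(4M²+3T²).
√(4M²+3T²) = √(4×(8.820×10^6)² + 3×(4.160×10^7)²) = 7.418×10^7 N·mm.
d³ = 16×7.418×10^7/(π×163.0) = 2.318×10^6 mm³.
d = 132.3 mm.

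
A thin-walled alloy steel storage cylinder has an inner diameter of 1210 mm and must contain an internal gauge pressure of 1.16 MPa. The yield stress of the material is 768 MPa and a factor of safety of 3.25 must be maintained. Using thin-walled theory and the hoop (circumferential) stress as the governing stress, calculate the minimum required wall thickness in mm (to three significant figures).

t = 2.97 mm

σ_allow = 768/3.25 = 236.3 MPa.
Hoop stress σ_h = pD/(2t), so t = pD/(2σ_allow) = 1.16×1210/(2×236.3) = 2.970 mm.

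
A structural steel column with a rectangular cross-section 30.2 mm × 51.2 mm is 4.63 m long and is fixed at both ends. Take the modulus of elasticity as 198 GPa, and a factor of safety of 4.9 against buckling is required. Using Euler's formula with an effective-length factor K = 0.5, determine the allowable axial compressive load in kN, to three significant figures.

Buckling occurs about the weak axis: I_min = h·b³/12 = 51.2×30.2³/12 = 117500 mm⁴ (b = 30.2 mm is the smaller dimension).
Effective length L_e = KL = 0.5×4.63 m = 2315 mm.
Euler critical load P_cr = π²EI/L_e² = π²×198000×117500/2315² = 42850 N.
P_allow = P_cr/n = 42850/4.9 = 8745 N.

P_allow = 8.75 kN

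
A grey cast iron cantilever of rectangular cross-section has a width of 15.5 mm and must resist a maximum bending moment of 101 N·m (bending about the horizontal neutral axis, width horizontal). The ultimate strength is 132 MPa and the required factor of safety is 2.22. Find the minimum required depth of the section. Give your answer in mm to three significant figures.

σ_allow = 132/2.22 = 59.46 MPa.
For a rectangular section σ = 6M/(bh²), so h² = 6M/(b σ_allow) = 6×101000/(15.5×59.46) = 657.5 mm².
h = 25.64 mm.

h = 25.6 mm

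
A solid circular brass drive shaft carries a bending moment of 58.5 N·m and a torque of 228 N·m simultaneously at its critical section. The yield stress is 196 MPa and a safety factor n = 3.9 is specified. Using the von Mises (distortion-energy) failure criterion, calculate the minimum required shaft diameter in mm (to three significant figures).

d = 34.7 mm

σ_allow = σ_y/n = 196/3.9 = 50.26 MPa.
For a solid shaft σ_b = 32M/(πd³) and τ = 16T/(πd³), so the von Mises stress is σ' = (16/πd³)·√(4M²+3T²).
√(4M²+3T²) = √(4×(58500)² + 3×(228000)²) = 411900 N·mm.
d³ = 16×411900/(π×50.26) = 41740 mm³.
d = 34.69 mm.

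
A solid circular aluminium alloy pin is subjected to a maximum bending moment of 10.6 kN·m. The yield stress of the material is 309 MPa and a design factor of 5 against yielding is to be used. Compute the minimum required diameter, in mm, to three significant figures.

d = 120 mm

σ_allow = 309/5 = 61.80 MPa.
For a solid circular section σ = 32M/(πd³), so d³ = 32M/(π σ_allow) = 32×1.0600×10^7/(π×61.80) = 1.747×10^6 mm³.
d = 120.4 mm.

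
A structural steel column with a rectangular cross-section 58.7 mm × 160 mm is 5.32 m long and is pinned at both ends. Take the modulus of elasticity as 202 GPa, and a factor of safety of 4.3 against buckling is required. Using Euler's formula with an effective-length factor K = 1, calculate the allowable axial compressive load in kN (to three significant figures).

Buckling occurs about the weak axis: I_min = h·b³/12 = 160×58.7³/12 = 2.697×10^6 mm⁴ (b = 58.7 mm is the smaller dimension).
Effective length L_e = KL = 1×5.32 m = 5320 mm.
Euler critical load P_cr = π²EI/L_e² = π²×202000×2.697×10^6/5320² = 190000 N.
P_allow = P_cr/n = 190000/4.3 = 44180 N.

P_allow = 44.2 kN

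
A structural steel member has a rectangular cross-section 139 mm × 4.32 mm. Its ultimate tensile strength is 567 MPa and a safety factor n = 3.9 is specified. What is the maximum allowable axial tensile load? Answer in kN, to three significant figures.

σ_allow = 567/3.9 = 145.4 MPa.
A = 139×4.32 = 600.5 mm².
F_allow = σ_allow × A = 145.4×600.5 = 87300 N.

F_allow = 87.3 kN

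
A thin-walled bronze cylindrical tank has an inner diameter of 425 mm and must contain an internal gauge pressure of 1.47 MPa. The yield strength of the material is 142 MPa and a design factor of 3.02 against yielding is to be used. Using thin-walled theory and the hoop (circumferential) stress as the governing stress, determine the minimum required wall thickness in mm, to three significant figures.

t = 6.64 mm

σ_allow = 142/3.02 = 47.02 MPa.
Hoop stress σ_h = pD/(2t), so t = pD/(2σ_allow) = 1.47×425/(2×47.02) = 6.643 mm.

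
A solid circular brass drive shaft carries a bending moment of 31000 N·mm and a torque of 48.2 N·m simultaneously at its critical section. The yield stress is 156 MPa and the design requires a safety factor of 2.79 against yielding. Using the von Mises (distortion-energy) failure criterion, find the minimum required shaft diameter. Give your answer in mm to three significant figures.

σ_allow = σ_y/n = 156/2.79 = 55.91 MPa.
For a solid shaft σ_b = 32M/(πd³) and τ = 16T/(πd³), so the von Mises stress is σ' = (16/πd³)·√(4M²+3T²).
√(4M²+3T²) = √(4×(31000)² + 3×(48200)²) = 104000 N·mm.
d³ = 16×104000/(π×55.91) = 9472 mm³.
d = 21.16 mm.

d = 21.2 mm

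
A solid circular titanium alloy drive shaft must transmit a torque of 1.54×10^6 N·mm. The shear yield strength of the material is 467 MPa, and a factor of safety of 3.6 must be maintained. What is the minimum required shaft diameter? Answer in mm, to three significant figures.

Allowable shear stress τ_allow = 467/3.6 = 129.7 MPa.
For a solid shaft τ = 16T/(πd³), so d³ = 16T/(π τ_allow) = 16×1540000/(π×129.7) = 60460 mm³.
d = (60460)^(1/3) = 39.25 mm.

d = 39.2 mm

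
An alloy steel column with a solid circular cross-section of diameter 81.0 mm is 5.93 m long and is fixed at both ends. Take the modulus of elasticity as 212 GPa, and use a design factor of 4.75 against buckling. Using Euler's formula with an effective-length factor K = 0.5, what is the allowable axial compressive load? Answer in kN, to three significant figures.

P_allow = 106 kN

I = πd⁴/64 = π×81.0⁴/64 = 2.113×10^6 mm⁴.
Effective length L_e = KL = 0.5×5.93 m = 2965 mm.
Euler critical load P_cr = π²EI/L_e² = π²×212000×2.113×10^6/2965² = 502900 N.
P_allow = P_cr/n = 502900/4.75 = 105900 N.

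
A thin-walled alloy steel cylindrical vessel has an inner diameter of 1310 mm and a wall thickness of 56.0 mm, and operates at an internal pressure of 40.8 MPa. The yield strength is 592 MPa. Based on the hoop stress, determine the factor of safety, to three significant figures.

σ_h = pD/(2t) = 40.8×1310/(2×56.0) = 477.2 MPa.
n = 592/477.2 = 1.241.

n = 1.24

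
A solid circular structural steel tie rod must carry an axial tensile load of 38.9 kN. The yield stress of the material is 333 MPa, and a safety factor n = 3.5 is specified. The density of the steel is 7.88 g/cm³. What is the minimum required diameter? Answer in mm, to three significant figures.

Allowable stress σ_allow = 333/3.5 = 95.14 MPa.
Required area A = F/σ_allow = 38900/95.14 = 408.9 mm².
A = πd²/4 → d = √(4A/π) = 22.82 mm.

d = 22.8 mm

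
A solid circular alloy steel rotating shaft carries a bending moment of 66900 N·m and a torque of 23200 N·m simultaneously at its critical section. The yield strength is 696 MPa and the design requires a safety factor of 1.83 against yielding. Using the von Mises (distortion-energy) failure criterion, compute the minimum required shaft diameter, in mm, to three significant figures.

σ_allow = σ_y/n = 696/1.83 = 380.3 MPa.
For a solid shaft σ_b = 32M/(πd³) and τ = 16T/(πd³), so the von Mises stress is σ' = (16/πd³)·√(4M²+3T²).
√(4M²+3T²) = √(4×(6.690×10^7)² + 3×(2.320×10^7)²) = 1.397×10^8 N·mm.
d³ = 16×1.397×10^8/(π×380.3) = 1.871×10^6 mm³.
d = 123.2 mm.

d = 123 mm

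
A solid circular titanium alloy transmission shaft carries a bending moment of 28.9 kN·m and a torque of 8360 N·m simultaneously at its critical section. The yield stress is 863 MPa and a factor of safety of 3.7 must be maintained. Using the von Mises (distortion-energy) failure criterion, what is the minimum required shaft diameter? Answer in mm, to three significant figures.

σ_allow = σ_y/n = 863/3.7 = 233.2 MPa.
For a solid shaft σ_b = 32M/(πd³) and τ = 16T/(πd³), so the von Mises stress is σ' = (16/πd³)·√(4M²+3T²).
√(4M²+3T²) = √(4×(2.890×10^7)² + 3×(8.360×10^6)²) = 5.959×10^7 N·mm.
d³ = 16×5.959×10^7/(π×233.2) = 1.301×10^6 mm³.
d = 109.2 mm.

d = 109 mm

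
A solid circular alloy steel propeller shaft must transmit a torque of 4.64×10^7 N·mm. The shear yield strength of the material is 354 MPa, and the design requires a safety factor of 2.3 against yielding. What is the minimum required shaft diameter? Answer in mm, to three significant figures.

Allowable shear stress τ_allow = 354/2.3 = 153.9 MPa.
For a solid shaft τ = 16T/(πd³), so d³ = 16T/(π τ_allow) = 16×4.6400×10^7/(π×153.9) = 1.535×10^6 mm³.
d = (1.535×10^6)^(1/3) = 115.4 mm.

d = 115 mm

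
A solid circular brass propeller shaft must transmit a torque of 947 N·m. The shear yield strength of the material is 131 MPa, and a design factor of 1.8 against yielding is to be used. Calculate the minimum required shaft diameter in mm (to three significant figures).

Allowable shear stress τ_allow = 131/1.8 = 72.78 MPa.
For a solid shaft τ = 16T/(πd³), so d³ = 16T/(π τ_allow) = 16×947000/(π×72.78) = 66270 mm³.
d = (66270)^(1/3) = 40.47 mm.

d = 40.5 mm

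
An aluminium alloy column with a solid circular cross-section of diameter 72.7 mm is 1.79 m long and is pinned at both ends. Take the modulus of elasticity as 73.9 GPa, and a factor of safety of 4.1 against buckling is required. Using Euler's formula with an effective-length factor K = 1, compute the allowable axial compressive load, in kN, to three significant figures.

P_allow = 76.1 kN

I = πd⁴/64 = π×72.7⁴/64 = 1.371×10^6 mm⁴.
Effective length L_e = KL = 1×1.79 m = 1790 mm.
Euler critical load P_cr = π²EI/L_e² = π²×73900×1.371×10^6/1790² = 312100 N.
P_allow = P_cr/n = 312100/4.1 = 76130 N.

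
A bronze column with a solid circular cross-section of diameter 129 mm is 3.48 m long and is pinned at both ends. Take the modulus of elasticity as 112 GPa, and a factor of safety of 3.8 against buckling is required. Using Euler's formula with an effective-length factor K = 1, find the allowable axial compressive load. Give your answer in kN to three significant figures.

I = πd⁴/64 = π×129⁴/64 = 1.359×10^7 mm⁴.
Effective length L_e = KL = 1×3.48 m = 3480 mm.
Euler critical load P_cr = π²EI/L_e² = π²×112000×1.359×10^7/3480² = 1.241×10^6 N.
P_allow = P_cr/n = 1.241×10^6/3.8 = 326500 N.

P_allow = 327 kN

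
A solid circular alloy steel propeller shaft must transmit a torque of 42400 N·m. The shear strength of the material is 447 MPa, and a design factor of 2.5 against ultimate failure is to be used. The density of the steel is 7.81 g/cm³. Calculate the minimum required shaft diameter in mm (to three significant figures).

d = 106 mm

Allowable shear stress τ_allow = 447/2.5 = 178.8 MPa.
For a solid shaft τ = 16T/(πd³), so d³ = 16T/(π τ_allow) = 16×4.2400×10^7/(π×178.8) = 1.208×10^6 mm³.
d = (1.208×10^6)^(1/3) = 106.5 mm.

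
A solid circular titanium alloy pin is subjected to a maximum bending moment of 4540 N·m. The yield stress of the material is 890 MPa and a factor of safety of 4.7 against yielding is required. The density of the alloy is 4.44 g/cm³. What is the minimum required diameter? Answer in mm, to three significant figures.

σ_allow = 890/4.7 = 189.4 MPa.
For a solid circular section σ = 32M/(πd³), so d³ = 32M/(π σ_allow) = 32×4540000/(π×189.4) = 244200 mm³.
d = 62.51 mm.

d = 62.5 mm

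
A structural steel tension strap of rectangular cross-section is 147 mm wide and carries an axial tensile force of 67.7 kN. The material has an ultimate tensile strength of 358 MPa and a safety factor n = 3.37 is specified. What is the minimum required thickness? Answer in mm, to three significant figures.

t = 4.34 mm

σ_allow = 358/3.37 = 106.2 MPa.
Required area A = F/σ_allow = 67700/106.2 = 637.3 mm².
t = A/w = 637.3/147 = 4.335 mm.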